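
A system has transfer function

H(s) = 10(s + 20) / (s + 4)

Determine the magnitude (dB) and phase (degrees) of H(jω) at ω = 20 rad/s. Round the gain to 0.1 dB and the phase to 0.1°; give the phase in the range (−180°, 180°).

22.8 dB, -33.7°

At s = jω = j20:
zero (s+20): 20 + j20 → |·| = √(20²+20²) = √800 ≈ 28.284, ∠ = arctan(20/20) ≈ 45.00°
pole (s+4): 4 + j20 → |·| = √(4²+20²) = √416 ≈ 20.396, ∠ = arctan(20/4) ≈ 78.69°
|H| = 10 · 28.284 / 20.396 ≈ 13.867
Gain = 20 log₁₀(13.867) ≈ 22.84 dB
∠H = 45.00° − 78.69° = -33.69°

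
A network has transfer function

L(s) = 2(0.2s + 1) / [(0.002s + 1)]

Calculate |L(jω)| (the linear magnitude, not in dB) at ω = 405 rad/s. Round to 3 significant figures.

At ω = 405 rad/s:
zero (1 + j405·0.2) = 1 + j81 → |·| ≈ 81.006, ∠ ≈ 89.29°
pole (1 + j405·0.002) = 1 + j0.81 → |·| ≈ 1.2869, ∠ ≈ 39.01°
|L| = 2 · 81.006 / (1.2869) ≈ 125.89

126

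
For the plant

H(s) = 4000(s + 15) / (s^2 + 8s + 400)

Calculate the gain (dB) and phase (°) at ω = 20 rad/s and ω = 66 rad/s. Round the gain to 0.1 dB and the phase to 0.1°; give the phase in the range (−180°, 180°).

ω = 20: 55.9 dB, -36.9°; ω = 66: 36.6 dB, -95.2°

At s = jω = j20:
zero (s+15): 15 + j20 → |·| = √(15²+20²) = √625 ≈ 25, ∠ = arctan(20/15) ≈ 53.13°
quadratic: (j20)² + 8·j20 + 400 = 0 + j160 → |·| ≈ 160, ∠ ≈ 90.00°
|H| = 4000 · 25 / 160 ≈ 625
Gain = 20 log₁₀(625) ≈ 55.92 dB
∠H = 53.13° − 90.00° = -36.87°

At s = jω = j66:
zero (s+15): 15 + j66 → |·| = √(15²+66²) = √4581 ≈ 67.683, ∠ = arctan(66/15) ≈ 77.20°
quadratic: (j66)² + 8·j66 + 400 = -3956 + j528 → |·| ≈ 3991.1, ∠ ≈ 172.40°
|H| = 4000 · 67.683 / 3991.1 ≈ 67.834
Gain = 20 log₁₀(67.834) ≈ 36.63 dB
∠H = 77.20° − 172.40° = -95.20°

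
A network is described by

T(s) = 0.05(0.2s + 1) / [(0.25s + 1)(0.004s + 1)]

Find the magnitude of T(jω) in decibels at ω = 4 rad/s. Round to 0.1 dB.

-26.9 dB

At ω = 4 rad/s:
zero (1 + j4·0.2) = 1 + j0.8 → |·| ≈ 1.2806, ∠ ≈ 38.66°
pole (1 + j4·0.25) = 1 + j1 → |·| ≈ 1.4142, ∠ ≈ 45.00°
pole (1 + j4·0.004) = 1 + j0.016 → |·| ≈ 1.0001, ∠ ≈ 0.92°
|T| = 0.05 · 1.2806 / (1.4142 · 1.0001) ≈ 0.045272
Gain = 20 log₁₀(0.045272) ≈ -26.88 dB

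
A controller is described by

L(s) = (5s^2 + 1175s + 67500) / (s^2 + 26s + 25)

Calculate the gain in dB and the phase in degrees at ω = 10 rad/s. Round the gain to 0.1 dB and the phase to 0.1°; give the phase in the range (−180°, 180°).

Substitute s = j10:
Numerator: 5(j10)^2 + 1175(j10) + 67500 = 67000 + j11750
Denominator: (j10)^2 + 26(j10) + 25 = -75 + j260
|N| = √(67000² + 11750²) ≈ 68023, ∠N ≈ 9.95°
|D| = √(75² + 260²) ≈ 270.6, ∠D ≈ 106.09°
|L| = 68023 / 270.6 ≈ 251.38
Gain = 20 log₁₀(251.38) ≈ 48.01 dB
∠L = 9.95° − 106.09° = -96.14°

48.0 dB, -96.1°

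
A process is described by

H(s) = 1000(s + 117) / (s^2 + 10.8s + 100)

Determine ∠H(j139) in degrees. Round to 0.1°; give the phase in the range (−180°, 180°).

-125.6°

At s = jω = j139:
zero (s+117): 117 + j139 → |·| = √(117²+139²) = √33010 ≈ 181.69, ∠ = arctan(139/117) ≈ 49.91°
quadratic: (j139)² + 10.8·j139 + 100 = -19221 + j1501.2 → |·| ≈ 19280, ∠ ≈ 175.53°
∠H = 49.91° − 175.53° = -125.62°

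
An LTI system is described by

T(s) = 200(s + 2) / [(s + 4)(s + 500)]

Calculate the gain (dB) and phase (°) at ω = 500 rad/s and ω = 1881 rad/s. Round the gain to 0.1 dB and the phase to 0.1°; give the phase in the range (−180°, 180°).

At s = jω = j500:
zero (s+2): 2 + j500 → |·| = √(2²+500²) = √250004 ≈ 500, ∠ = arctan(500/2) ≈ 89.77°
pole (s+4): 4 + j500 → |·| = √(4²+500²) = √250016 ≈ 500.02, ∠ = arctan(500/4) ≈ 89.54°
pole (s+500): 500 + j500 → |·| = √(500²+500²) = √500000 ≈ 707.11, ∠ = arctan(500/500) ≈ 45.00°
|T| = 200 · 500 / 3.5357e+05 ≈ 0.28283
Gain = 20 log₁₀(0.28283) ≈ -10.97 dB
∠T = 89.77° − 134.54° = -44.77°

At s = jω = j1881:
zero (s+2): 2 + j1881 → |·| = √(2²+1881²) = √3538165 ≈ 1881, ∠ = arctan(1881/2) ≈ 89.94°
pole (s+4): 4 + j1881 → |·| = √(4²+1881²) = √3538177 ≈ 1881, ∠ = arctan(1881/4) ≈ 89.88°
pole (s+500): 500 + j1881 → |·| = √(500²+1881²) = √3788161 ≈ 1946.3, ∠ = arctan(1881/500) ≈ 75.11°
|T| = 200 · 1881 / 3.661e+06 ≈ 0.10276
Gain = 20 log₁₀(0.10276) ≈ -19.76 dB
∠T = 89.94° − 164.99° = -75.05°

ω = 500: -11.0 dB, -44.8°; ω = 1881: -19.8 dB, -75.1°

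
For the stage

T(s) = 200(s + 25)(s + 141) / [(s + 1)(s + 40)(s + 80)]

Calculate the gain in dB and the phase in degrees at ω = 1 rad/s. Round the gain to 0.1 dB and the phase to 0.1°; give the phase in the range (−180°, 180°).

At s = jω = j1:
zero (s+25): 25 + j1 → |·| = √(25²+1²) = √626 ≈ 25.02, ∠ = arctan(1/25) ≈ 2.29°
zero (s+141): 141 + j1 → |·| = √(141²+1²) = √19882 ≈ 141, ∠ = arctan(1/141) ≈ 0.41°
pole (s+1): 1 + j1 → |·| = √(1²+1²) = √2 ≈ 1.4142, ∠ = arctan(1/1) ≈ 45.00°
pole (s+40): 40 + j1 → |·| = √(40²+1²) = √1601 ≈ 40.012, ∠ = arctan(1/40) ≈ 1.43°
pole (s+80): 80 + j1 → |·| = √(80²+1²) = √6401 ≈ 80.006, ∠ = arctan(1/80) ≈ 0.72°
|T| = 200 · 3527.8 / 4527.1 ≈ 155.85
Gain = 20 log₁₀(155.85) ≈ 43.85 dB
∠T = 2.70° − 47.15° = -44.45°

43.9 dB, -44.5°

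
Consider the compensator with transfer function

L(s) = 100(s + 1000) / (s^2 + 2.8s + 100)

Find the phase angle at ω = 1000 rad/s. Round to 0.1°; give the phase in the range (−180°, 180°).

At s = jω = j1000:
zero (s+1000): 1000 + j1000 → |·| = √(1000²+1000²) = √2000000 ≈ 1414.2, ∠ = arctan(1000/1000) ≈ 45.00°
quadratic: (j1000)² + 2.8·j1000 + 100 = -999900 + j2800 → |·| ≈ 9.999e+05, ∠ ≈ 179.84°
∠L = 45.00° − 179.84° = -134.84°

-134.8°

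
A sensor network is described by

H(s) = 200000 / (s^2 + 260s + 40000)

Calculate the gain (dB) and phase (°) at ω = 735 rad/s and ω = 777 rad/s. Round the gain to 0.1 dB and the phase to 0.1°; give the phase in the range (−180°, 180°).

ω = 735: -8.6 dB, -159.1°; ω = 777: -9.5 dB, -160.3°

At s = jω = j735:
quadratic: (j735)² + 260·j735 + 40000 = -500225 + j191100 → |·| ≈ 5.3549e+05, ∠ ≈ 159.09°
|H| = 200000 / 5.3549e+05 ≈ 0.37349
Gain = 20 log₁₀(0.37349) ≈ -8.55 dB
∠H = 0.00° − 159.09° = -159.09°

At s = jω = j777:
quadratic: (j777)² + 260·j777 + 40000 = -563729 + j202020 → |·| ≈ 5.9883e+05, ∠ ≈ 160.28°
|H| = 200000 / 5.9883e+05 ≈ 0.33398
Gain = 20 log₁₀(0.33398) ≈ -9.53 dB
∠H = 0.00° − 160.28° = -160.28°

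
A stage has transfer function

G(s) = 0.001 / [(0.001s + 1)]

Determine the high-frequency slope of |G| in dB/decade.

-20 dB/decade

Each pole contributes −20 dB/decade at high frequency; each zero contributes +20 dB/decade.
Net: 0 zero(s) − 1 pole(s) → -20 dB/decade.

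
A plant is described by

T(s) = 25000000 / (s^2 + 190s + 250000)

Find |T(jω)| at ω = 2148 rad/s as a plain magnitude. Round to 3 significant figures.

5.70

At s = jω = j2148:
quadratic: (j2148)² + 190·j2148 + 250000 = -4363904 + j408120 → |·| ≈ 4.3829e+06, ∠ ≈ 174.66°
|T| = 25000000 / 4.3829e+06 ≈ 5.704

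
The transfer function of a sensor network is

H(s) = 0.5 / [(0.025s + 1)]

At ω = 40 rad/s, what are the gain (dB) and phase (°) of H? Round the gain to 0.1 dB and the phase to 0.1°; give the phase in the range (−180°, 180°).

-9.0 dB, -45.0°

At ω = 40 rad/s:
pole (1 + j40·0.025) = 1 + j1 → |·| ≈ 1.4142, ∠ ≈ 45.00°
|H| = 0.5 · 1 / (1.4142) ≈ 0.35356
Gain = 20 log₁₀(0.35356) ≈ -9.03 dB
∠H = (0°) − (45.00°) = -45.00°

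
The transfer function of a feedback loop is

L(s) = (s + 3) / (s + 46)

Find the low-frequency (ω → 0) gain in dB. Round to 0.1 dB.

L(0) = 3 / 46 ≈ 0.065217
20 log₁₀(0.065217) ≈ -23.71 dB

-23.7 dB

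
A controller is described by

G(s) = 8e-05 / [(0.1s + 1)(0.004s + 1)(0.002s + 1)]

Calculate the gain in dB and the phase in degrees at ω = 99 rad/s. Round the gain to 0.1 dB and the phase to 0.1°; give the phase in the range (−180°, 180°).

At ω = 99 rad/s:
pole (1 + j99·0.1) = 1 + j9.9 → |·| ≈ 9.9504, ∠ ≈ 84.23°
pole (1 + j99·0.004) = 1 + j0.396 → |·| ≈ 1.0756, ∠ ≈ 21.60°
pole (1 + j99·0.002) = 1 + j0.198 → |·| ≈ 1.0194, ∠ ≈ 11.20°
|G| = 8e-05 · 1 / (9.9504 · 1.0756 · 1.0194) ≈ 7.3325e-06
Gain = 20 log₁₀(7.3325e-06) ≈ -102.69 dB
∠G = (0°) − (84.23° + 21.60° + 11.20°) = -117.03°

-102.7 dB, -117.0°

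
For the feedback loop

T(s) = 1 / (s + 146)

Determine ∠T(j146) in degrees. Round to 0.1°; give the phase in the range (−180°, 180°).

-45.0°

At s = jω = j146:
pole (s+146): 146 + j146 → |·| = √(146²+146²) = √42632 ≈ 206.48, ∠ = arctan(146/146) ≈ 45.00°
∠T = 0.00° − 45.00° = -45.00°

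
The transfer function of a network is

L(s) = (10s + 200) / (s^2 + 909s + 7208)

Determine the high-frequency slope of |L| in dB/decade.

Each pole contributes −20 dB/decade at high frequency; each zero contributes +20 dB/decade.
Net: 1 zero(s) − 2 pole(s) → -20 dB/decade.

-20 dB/decade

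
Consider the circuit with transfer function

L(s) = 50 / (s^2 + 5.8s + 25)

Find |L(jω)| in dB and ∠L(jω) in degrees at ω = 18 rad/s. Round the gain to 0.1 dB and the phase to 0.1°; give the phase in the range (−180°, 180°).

At s = jω = j18:
quadratic: (j18)² + 5.8·j18 + 25 = -299 + j104.4 → |·| ≈ 316.7, ∠ ≈ 160.75°
|L| = 50 / 316.7 ≈ 0.15788
Gain = 20 log₁₀(0.15788) ≈ -16.03 dB
∠L = 0.00° − 160.75° = -160.75°

-16.0 dB, -160.8°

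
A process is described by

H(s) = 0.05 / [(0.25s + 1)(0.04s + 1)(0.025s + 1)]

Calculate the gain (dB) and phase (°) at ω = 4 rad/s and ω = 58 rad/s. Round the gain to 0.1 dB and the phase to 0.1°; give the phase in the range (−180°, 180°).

At ω = 4 rad/s:
pole (1 + j4·0.25) = 1 + j1 → |·| ≈ 1.4142, ∠ ≈ 45.00°
pole (1 + j4·0.04) = 1 + j0.16 → |·| ≈ 1.0127, ∠ ≈ 9.09°
pole (1 + j4·0.025) = 1 + j0.1 → |·| ≈ 1.005, ∠ ≈ 5.71°
|H| = 0.05 · 1 / (1.4142 · 1.0127 · 1.005) ≈ 0.034739
Gain = 20 log₁₀(0.034739) ≈ -29.18 dB
∠H = (0°) − (45.00° + 9.09° + 5.71°) = -59.80°

At ω = 58 rad/s:
pole (1 + j58·0.25) = 1 + j14.5 → |·| ≈ 14.534, ∠ ≈ 86.05°
pole (1 + j58·0.04) = 1 + j2.32 → |·| ≈ 2.5263, ∠ ≈ 66.68°
pole (1 + j58·0.025) = 1 + j1.45 → |·| ≈ 1.7614, ∠ ≈ 55.41°
|H| = 0.05 · 1 / (14.534 · 2.5263 · 1.7614) ≈ 0.00077311
Gain = 20 log₁₀(0.00077311) ≈ -62.24 dB
∠H = (0°) − (86.05° + 66.68° + 55.41°) = -208.14° ≡ 151.86° (principal value)

ω = 4: -29.2 dB, -59.8°; ω = 58: -62.2 dB, 151.9°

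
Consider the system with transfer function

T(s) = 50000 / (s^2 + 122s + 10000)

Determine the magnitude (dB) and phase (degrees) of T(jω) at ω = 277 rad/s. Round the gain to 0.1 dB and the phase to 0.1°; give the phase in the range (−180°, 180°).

-3.5 dB, -153.1°

At s = jω = j277:
quadratic: (j277)² + 122·j277 + 10000 = -66729 + j33794 → |·| ≈ 74798, ∠ ≈ 153.14°
|T| = 50000 / 74798 ≈ 0.66847
Gain = 20 log₁₀(0.66847) ≈ -3.50 dB
∠T = 0.00° − 153.14° = -153.14°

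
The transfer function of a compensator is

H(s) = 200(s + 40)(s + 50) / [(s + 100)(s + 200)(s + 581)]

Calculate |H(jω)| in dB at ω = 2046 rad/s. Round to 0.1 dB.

At s = jω = j2046:
zero (s+40): 40 + j2046 → |·| = √(40²+2046²) = √4187716 ≈ 2046.4, ∠ = arctan(2046/40) ≈ 88.88°
zero (s+50): 50 + j2046 → |·| = √(50²+2046²) = √4188616 ≈ 2046.6, ∠ = arctan(2046/50) ≈ 88.60°
pole (s+100): 100 + j2046 → |·| = √(100²+2046²) = √4196116 ≈ 2048.4, ∠ = arctan(2046/100) ≈ 87.20°
pole (s+200): 200 + j2046 → |·| = √(200²+2046²) = √4226116 ≈ 2055.8, ∠ = arctan(2046/200) ≈ 84.42°
pole (s+581): 581 + j2046 → |·| = √(581²+2046²) = √4523677 ≈ 2126.9, ∠ = arctan(2046/581) ≈ 74.15°
|H| = 200 · 4.1882e+06 / 8.9566e+09 ≈ 0.093522
Gain = 20 log₁₀(0.093522) ≈ -20.58 dB

-20.6 dB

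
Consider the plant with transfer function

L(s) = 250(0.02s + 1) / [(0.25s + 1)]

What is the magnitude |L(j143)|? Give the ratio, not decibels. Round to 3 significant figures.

At ω = 143 rad/s:
zero (1 + j143·0.02) = 1 + j2.86 → |·| ≈ 3.0298, ∠ ≈ 70.73°
pole (1 + j143·0.25) = 1 + j35.75 → |·| ≈ 35.764, ∠ ≈ 88.40°
|L| = 250 · 3.0298 / (35.764) ≈ 21.179

21.2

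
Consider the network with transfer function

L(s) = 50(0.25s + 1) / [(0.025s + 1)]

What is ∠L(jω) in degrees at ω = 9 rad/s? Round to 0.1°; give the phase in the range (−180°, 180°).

53.4°

At ω = 9 rad/s:
zero (1 + j9·0.25) = 1 + j2.25 → |·| ≈ 2.4622, ∠ ≈ 66.04°
pole (1 + j9·0.025) = 1 + j0.225 → |·| ≈ 1.025, ∠ ≈ 12.68°
∠L = (66.04°) − (12.68°) = 53.36°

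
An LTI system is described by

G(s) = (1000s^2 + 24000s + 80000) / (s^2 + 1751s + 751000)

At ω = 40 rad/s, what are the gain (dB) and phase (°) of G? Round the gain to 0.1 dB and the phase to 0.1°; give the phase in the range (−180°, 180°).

Substitute s = j40:
Numerator: 1000(j40)^2 + 24000(j40) + 80000 = -1520000 + j960000
Denominator: (j40)^2 + 1751(j40) + 751000 = 749400 + j70040
|N| = √(1520000² + 960000²) ≈ 1.7978e+06, ∠N ≈ 147.72°
|D| = √(749400² + 70040²) ≈ 7.5267e+05, ∠D ≈ 5.34°
|G| = 1.7978e+06 / 7.5267e+05 ≈ 2.3886
Gain = 20 log₁₀(2.3886) ≈ 7.56 dB
∠G = 147.72° − 5.34° = 142.38°

7.6 dB, 142.4°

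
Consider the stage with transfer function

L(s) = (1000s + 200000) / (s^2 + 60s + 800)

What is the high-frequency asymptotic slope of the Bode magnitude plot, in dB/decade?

-20 dB/decade

Each pole contributes −20 dB/decade at high frequency; each zero contributes +20 dB/decade.
Net: 1 zero(s) − 2 pole(s) → -20 dB/decade.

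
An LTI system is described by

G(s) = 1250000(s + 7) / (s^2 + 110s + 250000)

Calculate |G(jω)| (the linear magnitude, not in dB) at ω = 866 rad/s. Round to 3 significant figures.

2.13e+03

At s = jω = j866:
zero (s+7): 7 + j866 → |·| = √(7²+866²) = √750005 ≈ 866.03, ∠ = arctan(866/7) ≈ 89.54°
quadratic: (j866)² + 110·j866 + 250000 = -499956 + j95260 → |·| ≈ 5.0895e+05, ∠ ≈ 169.21°
|G| = 1250000 · 866.03 / 5.0895e+05 ≈ 2127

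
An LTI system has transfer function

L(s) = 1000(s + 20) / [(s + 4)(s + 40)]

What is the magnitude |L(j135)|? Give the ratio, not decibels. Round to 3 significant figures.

At s = jω = j135:
zero (s+20): 20 + j135 → |·| = √(20²+135²) = √18625 ≈ 136.47, ∠ = arctan(135/20) ≈ 81.57°
pole (s+4): 4 + j135 → |·| = √(4²+135²) = √18241 ≈ 135.06, ∠ = arctan(135/4) ≈ 88.30°
pole (s+40): 40 + j135 → |·| = √(40²+135²) = √19825 ≈ 140.8, ∠ = arctan(135/40) ≈ 73.50°
|L| = 1000 · 136.47 / 19016 ≈ 7.1766

7.18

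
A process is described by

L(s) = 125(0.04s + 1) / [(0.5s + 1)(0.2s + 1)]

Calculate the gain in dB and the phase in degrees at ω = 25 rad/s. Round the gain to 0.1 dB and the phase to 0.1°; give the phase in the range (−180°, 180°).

8.8 dB, -119.1°

At ω = 25 rad/s:
zero (1 + j25·0.04) = 1 + j1 → |·| ≈ 1.4142, ∠ ≈ 45.00°
pole (1 + j25·0.5) = 1 + j12.5 → |·| ≈ 12.54, ∠ ≈ 85.43°
pole (1 + j25·0.2) = 1 + j5 → |·| ≈ 5.099, ∠ ≈ 78.69°
|L| = 125 · 1.4142 / (12.54 · 5.099) ≈ 2.7646
Gain = 20 log₁₀(2.7646) ≈ 8.83 dB
∠L = (45.00°) − (85.43° + 78.69°) = -119.12°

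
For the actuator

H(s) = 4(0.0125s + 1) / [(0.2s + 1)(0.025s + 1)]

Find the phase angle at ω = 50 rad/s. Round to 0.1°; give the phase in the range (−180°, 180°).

-103.6°

At ω = 50 rad/s:
zero (1 + j50·0.0125) = 1 + j0.625 → |·| ≈ 1.1792, ∠ ≈ 32.01°
pole (1 + j50·0.2) = 1 + j10 → |·| ≈ 10.05, ∠ ≈ 84.29°
pole (1 + j50·0.025) = 1 + j1.25 → |·| ≈ 1.6008, ∠ ≈ 51.34°
∠H = (32.01°) − (84.29° + 51.34°) = -103.62°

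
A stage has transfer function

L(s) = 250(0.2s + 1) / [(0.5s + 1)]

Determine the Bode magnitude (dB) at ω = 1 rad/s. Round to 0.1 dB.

47.2 dB

At ω = 1 rad/s:
zero (1 + j1·0.2) = 1 + j0.2 → |·| ≈ 1.0198, ∠ ≈ 11.31°
pole (1 + j1·0.5) = 1 + j0.5 → |·| ≈ 1.118, ∠ ≈ 26.57°
|L| = 250 · 1.0198 / (1.118) ≈ 228.04
Gain = 20 log₁₀(228.04) ≈ 47.16 dB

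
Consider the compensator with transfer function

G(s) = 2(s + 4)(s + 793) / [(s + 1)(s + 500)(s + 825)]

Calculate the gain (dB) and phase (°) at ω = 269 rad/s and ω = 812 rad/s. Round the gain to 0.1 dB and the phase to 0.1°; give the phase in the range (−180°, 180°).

At s = jω = j269:
zero (s+4): 4 + j269 → |·| = √(4²+269²) = √72377 ≈ 269.03, ∠ = arctan(269/4) ≈ 89.15°
zero (s+793): 793 + j269 → |·| = √(793²+269²) = √701210 ≈ 837.38, ∠ = arctan(269/793) ≈ 18.74°
pole (s+1): 1 + j269 → |·| = √(1²+269²) = √72362 ≈ 269, ∠ = arctan(269/1) ≈ 89.79°
pole (s+500): 500 + j269 → |·| = √(500²+269²) = √322361 ≈ 567.77, ∠ = arctan(269/500) ≈ 28.28°
pole (s+825): 825 + j269 → |·| = √(825²+269²) = √752986 ≈ 867.75, ∠ = arctan(269/825) ≈ 18.06°
|G| = 2 · 2.2528e+05 / 1.3253e+08 ≈ 0.0033997
Gain = 20 log₁₀(0.0033997) ≈ -49.37 dB
∠G = 107.89° − 136.13° = -28.24°

At s = jω = j812:
zero (s+4): 4 + j812 → |·| = √(4²+812²) = √659360 ≈ 812.01, ∠ = arctan(812/4) ≈ 89.72°
zero (s+793): 793 + j812 → |·| = √(793²+812²) = √1288193 ≈ 1135, ∠ = arctan(812/793) ≈ 45.68°
pole (s+1): 1 + j812 → |·| = √(1²+812²) = √659345 ≈ 812, ∠ = arctan(812/1) ≈ 89.93°
pole (s+500): 500 + j812 → |·| = √(500²+812²) = √909344 ≈ 953.6, ∠ = arctan(812/500) ≈ 58.38°
pole (s+825): 825 + j812 → |·| = √(825²+812²) = √1339969 ≈ 1157.6, ∠ = arctan(812/825) ≈ 44.55°
|G| = 2 · 9.2163e+05 / 8.9636e+08 ≈ 0.0020564
Gain = 20 log₁₀(0.0020564) ≈ -53.74 dB
∠G = 135.40° − 192.86° = -57.46°

ω = 269: -49.4 dB, -28.2°; ω = 812: -53.7 dB, -57.5°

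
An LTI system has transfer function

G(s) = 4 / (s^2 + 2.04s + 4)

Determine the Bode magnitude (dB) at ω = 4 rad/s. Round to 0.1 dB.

-11.2 dB

At s = jω = j4:
quadratic: (j4)² + 2.04·j4 + 4 = -12 + j8.16 → |·| ≈ 14.512, ∠ ≈ 145.78°
|G| = 4 / 14.512 ≈ 0.27563
Gain = 20 log₁₀(0.27563) ≈ -11.19 dB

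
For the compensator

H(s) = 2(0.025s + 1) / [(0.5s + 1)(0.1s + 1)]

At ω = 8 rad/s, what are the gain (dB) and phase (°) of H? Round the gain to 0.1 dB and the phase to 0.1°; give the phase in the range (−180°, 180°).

-8.3 dB, -103.3°

At ω = 8 rad/s:
zero (1 + j8·0.025) = 1 + j0.2 → |·| ≈ 1.0198, ∠ ≈ 11.31°
pole (1 + j8·0.5) = 1 + j4 → |·| ≈ 4.1231, ∠ ≈ 75.96°
pole (1 + j8·0.1) = 1 + j0.8 → |·| ≈ 1.2806, ∠ ≈ 38.66°
|H| = 2 · 1.0198 / (4.1231 · 1.2806) ≈ 0.38628
Gain = 20 log₁₀(0.38628) ≈ -8.26 dB
∠H = (11.31°) − (75.96° + 38.66°) = -103.31°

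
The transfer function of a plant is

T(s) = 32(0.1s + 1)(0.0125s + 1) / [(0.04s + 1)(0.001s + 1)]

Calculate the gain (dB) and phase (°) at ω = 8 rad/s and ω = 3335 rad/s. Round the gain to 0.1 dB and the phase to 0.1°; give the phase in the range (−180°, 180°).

At ω = 8 rad/s:
zero (1 + j8·0.1) = 1 + j0.8 → |·| ≈ 1.2806, ∠ ≈ 38.66°
zero (1 + j8·0.0125) = 1 + j0.1 → |·| ≈ 1.005, ∠ ≈ 5.71°
pole (1 + j8·0.04) = 1 + j0.32 → |·| ≈ 1.05, ∠ ≈ 17.74°
pole (1 + j8·0.001) = 1 + j0.008 → |·| ≈ 1, ∠ ≈ 0.46°
|T| = 32 · 1.2806 · 1.005 / (1.05 · 1) ≈ 39.223
Gain = 20 log₁₀(39.223) ≈ 31.87 dB
∠T = (38.66° + 5.71°) − (17.74° + 0.46°) = 26.17°

At ω = 3335 rad/s:
zero (1 + j3335·0.1) = 1 + j333.5 → |·| ≈ 333.5, ∠ ≈ 89.83°
zero (1 + j3335·0.0125) = 1 + j41.6875 → |·| ≈ 41.699, ∠ ≈ 88.63°
pole (1 + j3335·0.04) = 1 + j133.4 → |·| ≈ 133.4, ∠ ≈ 89.57°
pole (1 + j3335·0.001) = 1 + j3.335 → |·| ≈ 3.4817, ∠ ≈ 73.31°
|T| = 32 · 333.5 · 41.699 / (133.4 · 3.4817) ≈ 958.13
Gain = 20 log₁₀(958.13) ≈ 59.63 dB
∠T = (89.83° + 88.63°) − (89.57° + 73.31°) = 15.58°

ω = 8: 31.9 dB, 26.2°; ω = 3335: 59.6 dB, 15.6°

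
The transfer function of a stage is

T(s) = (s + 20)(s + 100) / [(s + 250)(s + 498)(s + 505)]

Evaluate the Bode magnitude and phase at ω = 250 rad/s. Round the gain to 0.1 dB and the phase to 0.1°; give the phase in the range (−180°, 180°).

At s = jω = j250:
zero (s+20): 20 + j250 → |·| = √(20²+250²) = √62900 ≈ 250.8, ∠ = arctan(250/20) ≈ 85.43°
zero (s+100): 100 + j250 → |·| = √(100²+250²) = √72500 ≈ 269.26, ∠ = arctan(250/100) ≈ 68.20°
pole (s+250): 250 + j250 → |·| = √(250²+250²) = √125000 ≈ 353.55, ∠ = arctan(250/250) ≈ 45.00°
pole (s+498): 498 + j250 → |·| = √(498²+250²) = √310504 ≈ 557.23, ∠ = arctan(250/498) ≈ 26.66°
pole (s+505): 505 + j250 → |·| = √(505²+250²) = √317525 ≈ 563.49, ∠ = arctan(250/505) ≈ 26.34°
|T| = 1 · 67530 / 1.1101e+08 ≈ 0.00060832
Gain = 20 log₁₀(0.00060832) ≈ -64.32 dB
∠T = 153.63° − 98.00° = 55.63°

-64.3 dB, 55.6°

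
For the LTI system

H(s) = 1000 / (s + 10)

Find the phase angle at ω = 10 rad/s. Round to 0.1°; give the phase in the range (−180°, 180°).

-45.0°

Substitute s = j10:
Numerator: 1000 = 1000 + j0
Denominator: (j10) + 10 = 10 + j10
|N| = √(1000² + 0²) ≈ 1000, ∠N ≈ 0.00°
|D| = √(10² + 10²) ≈ 14.142, ∠D ≈ 45.00°
∠H = 0.00° − 45.00° = -45.00°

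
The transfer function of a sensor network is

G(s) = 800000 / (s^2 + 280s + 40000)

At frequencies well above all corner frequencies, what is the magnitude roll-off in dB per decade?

Each pole contributes −20 dB/decade at high frequency; each zero contributes +20 dB/decade.
Net: 0 zero(s) − 2 pole(s) → -40 dB/decade.

-40 dB/decade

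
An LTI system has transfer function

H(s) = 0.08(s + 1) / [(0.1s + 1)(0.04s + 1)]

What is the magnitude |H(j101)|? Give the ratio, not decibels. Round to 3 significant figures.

At ω = 101 rad/s:
zero (1 + j101·1) = 1 + j101 → |·| ≈ 101, ∠ ≈ 89.43°
pole (1 + j101·0.1) = 1 + j10.1 → |·| ≈ 10.149, ∠ ≈ 84.35°
pole (1 + j101·0.04) = 1 + j4.04 → |·| ≈ 4.1619, ∠ ≈ 76.10°
|H| = 0.08 · 101 / (10.149 · 4.1619) ≈ 0.19129

0.191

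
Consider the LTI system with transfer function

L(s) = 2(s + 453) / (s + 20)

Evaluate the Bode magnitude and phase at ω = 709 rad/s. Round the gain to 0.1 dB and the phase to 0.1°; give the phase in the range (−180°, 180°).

At s = jω = j709:
zero (s+453): 453 + j709 → |·| = √(453²+709²) = √707890 ≈ 841.36, ∠ = arctan(709/453) ≈ 57.42°
pole (s+20): 20 + j709 → |·| = √(20²+709²) = √503081 ≈ 709.28, ∠ = arctan(709/20) ≈ 88.38°
|L| = 2 · 841.36 / 709.28 ≈ 2.3724
Gain = 20 log₁₀(2.3724) ≈ 7.50 dB
∠L = 57.42° − 88.38° = -30.96°

7.5 dB, -31.0°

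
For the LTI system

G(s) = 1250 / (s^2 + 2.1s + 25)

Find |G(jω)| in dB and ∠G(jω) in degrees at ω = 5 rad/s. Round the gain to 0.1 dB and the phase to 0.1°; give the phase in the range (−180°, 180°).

At s = jω = j5:
quadratic: (j5)² + 2.1·j5 + 25 = 0 + j10.5 → |·| ≈ 10.5, ∠ ≈ 90.00°
|G| = 1250 / 10.5 ≈ 119.05
Gain = 20 log₁₀(119.05) ≈ 41.51 dB
∠G = 0.00° − 90.00° = -90.00°

41.5 dB, -90.0°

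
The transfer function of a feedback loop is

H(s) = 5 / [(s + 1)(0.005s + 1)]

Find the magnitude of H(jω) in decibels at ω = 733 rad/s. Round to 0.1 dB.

At ω = 733 rad/s:
pole (1 + j733·1) = 1 + j733 → |·| ≈ 733, ∠ ≈ 89.92°
pole (1 + j733·0.005) = 1 + j3.665 → |·| ≈ 3.799, ∠ ≈ 74.74°
|H| = 5 · 1 / (733 · 3.799) ≈ 0.0017955
Gain = 20 log₁₀(0.0017955) ≈ -54.92 dB

-54.9 dB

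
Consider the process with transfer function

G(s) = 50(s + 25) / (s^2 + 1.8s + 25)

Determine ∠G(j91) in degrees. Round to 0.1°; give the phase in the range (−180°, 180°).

At s = jω = j91:
zero (s+25): 25 + j91 → |·| = √(25²+91²) = √8906 ≈ 94.372, ∠ = arctan(91/25) ≈ 74.64°
quadratic: (j91)² + 1.8·j91 + 25 = -8256 + j163.8 → |·| ≈ 8257.6, ∠ ≈ 178.86°
∠G = 74.64° − 178.86° = -104.22°

-104.2°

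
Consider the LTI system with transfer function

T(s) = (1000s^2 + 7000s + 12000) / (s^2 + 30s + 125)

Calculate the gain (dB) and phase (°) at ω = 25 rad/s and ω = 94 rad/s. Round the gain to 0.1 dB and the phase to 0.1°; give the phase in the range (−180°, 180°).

ω = 25: 57.0 dB, 40.4°; ω = 94: 59.7 dB, 13.7°

Substitute s = j25:
Numerator: 1000(j25)^2 + 7000(j25) + 12000 = -613000 + j175000
Denominator: (j25)^2 + 30(j25) + 125 = -500 + j750
|N| = √(613000² + 175000²) ≈ 6.3749e+05, ∠N ≈ 164.07°
|D| = √(500² + 750²) ≈ 901.39, ∠D ≈ 123.69°
|T| = 6.3749e+05 / 901.39 ≈ 707.23
Gain = 20 log₁₀(707.23) ≈ 56.99 dB
∠T = 164.07° − 123.69° = 40.38°

Substitute s = j94:
Numerator: 1000(j94)^2 + 7000(j94) + 12000 = -8824000 + j658000
Denominator: (j94)^2 + 30(j94) + 125 = -8711 + j2820
|N| = √(8824000² + 658000²) ≈ 8.8485e+06, ∠N ≈ 175.74°
|D| = √(8711² + 2820²) ≈ 9156.1, ∠D ≈ 162.06°
|T| = 8.8485e+06 / 9156.1 ≈ 966.4
Gain = 20 log₁₀(966.4) ≈ 59.70 dB
∠T = 175.74° − 162.06° = 13.68°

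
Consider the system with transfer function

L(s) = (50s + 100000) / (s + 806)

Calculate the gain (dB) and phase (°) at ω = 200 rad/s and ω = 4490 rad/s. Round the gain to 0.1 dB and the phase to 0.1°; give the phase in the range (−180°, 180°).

ω = 200: 41.7 dB, -8.2°; ω = 4490: 34.6 dB, -13.8°

Substitute s = j200:
Numerator: 50(j200) + 100000 = 100000 + j10000
Denominator: (j200) + 806 = 806 + j200
|N| = √(100000² + 10000²) ≈ 1.005e+05, ∠N ≈ 5.71°
|D| = √(806² + 200²) ≈ 830.44, ∠D ≈ 13.94°
|L| = 1.005e+05 / 830.44 ≈ 121.02
Gain = 20 log₁₀(121.02) ≈ 41.66 dB
∠L = 5.71° − 13.94° = -8.23°

Substitute s = j4490:
Numerator: 50(j4490) + 100000 = 100000 + j224500
Denominator: (j4490) + 806 = 806 + j4490
|N| = √(100000² + 224500²) ≈ 2.4576e+05, ∠N ≈ 65.99°
|D| = √(806² + 4490²) ≈ 4561.8, ∠D ≈ 79.82°
|L| = 2.4576e+05 / 4561.8 ≈ 53.873
Gain = 20 log₁₀(53.873) ≈ 34.63 dB
∠L = 65.99° − 79.82° = -13.83°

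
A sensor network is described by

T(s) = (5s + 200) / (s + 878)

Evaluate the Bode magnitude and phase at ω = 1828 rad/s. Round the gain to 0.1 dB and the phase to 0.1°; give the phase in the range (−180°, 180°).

13.1 dB, 24.4°

Substitute s = j1828:
Numerator: 5(j1828) + 200 = 200 + j9140
Denominator: (j1828) + 878 = 878 + j1828
|N| = √(200² + 9140²) ≈ 9142.2, ∠N ≈ 88.75°
|D| = √(878² + 1828²) ≈ 2027.9, ∠D ≈ 64.34°
|T| = 9142.2 / 2027.9 ≈ 4.5082
Gain = 20 log₁₀(4.5082) ≈ 13.08 dB
∠T = 88.75° − 64.34° = 24.41°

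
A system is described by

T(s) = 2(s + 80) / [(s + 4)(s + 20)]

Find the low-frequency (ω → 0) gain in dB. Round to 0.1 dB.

6.0 dB

T(0) = 2·80 / (4·20) = 2
20 log₁₀(2) ≈ 6.02 dB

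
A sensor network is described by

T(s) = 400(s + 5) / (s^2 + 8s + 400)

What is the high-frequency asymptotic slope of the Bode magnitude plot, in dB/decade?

Each pole contributes −20 dB/decade at high frequency; each zero contributes +20 dB/decade.
Net: 1 zero(s) − 2 pole(s) → -20 dB/decade.

-20 dB/decade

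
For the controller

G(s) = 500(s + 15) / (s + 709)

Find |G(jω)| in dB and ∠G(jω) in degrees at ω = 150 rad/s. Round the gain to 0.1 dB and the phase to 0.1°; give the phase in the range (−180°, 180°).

At s = jω = j150:
zero (s+15): 15 + j150 → |·| = √(15²+150²) = √22725 ≈ 150.75, ∠ = arctan(150/15) ≈ 84.29°
pole (s+709): 709 + j150 → |·| = √(709²+150²) = √525181 ≈ 724.69, ∠ = arctan(150/709) ≈ 11.95°
|G| = 500 · 150.75 / 724.69 ≈ 104.01
Gain = 20 log₁₀(104.01) ≈ 40.34 dB
∠G = 84.29° − 11.95° = 72.34°

40.3 dB, 72.3°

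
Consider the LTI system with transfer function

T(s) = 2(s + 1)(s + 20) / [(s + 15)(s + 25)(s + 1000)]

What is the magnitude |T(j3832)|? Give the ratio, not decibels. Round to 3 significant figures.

At s = jω = j3832:
zero (s+1): 1 + j3832 → |·| = √(1²+3832²) = √14684225 ≈ 3832, ∠ = arctan(3832/1) ≈ 89.99°
zero (s+20): 20 + j3832 → |·| = √(20²+3832²) = √14684624 ≈ 3832.1, ∠ = arctan(3832/20) ≈ 89.70°
pole (s+15): 15 + j3832 → |·| = √(15²+3832²) = √14684449 ≈ 3832, ∠ = arctan(3832/15) ≈ 89.78°
pole (s+25): 25 + j3832 → |·| = √(25²+3832²) = √14684849 ≈ 3832.1, ∠ = arctan(3832/25) ≈ 89.63°
pole (s+1000): 1000 + j3832 → |·| = √(1000²+3832²) = √15684224 ≈ 3960.3, ∠ = arctan(3832/1000) ≈ 75.37°
|T| = 2 · 1.4685e+07 / 5.8155e+10 ≈ 0.00050503

0.000505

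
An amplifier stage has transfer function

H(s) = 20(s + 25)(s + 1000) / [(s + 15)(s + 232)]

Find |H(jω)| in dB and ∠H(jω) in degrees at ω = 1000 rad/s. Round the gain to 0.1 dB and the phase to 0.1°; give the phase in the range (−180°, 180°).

28.8 dB, -32.5°

At s = jω = j1000:
zero (s+25): 25 + j1000 → |·| = √(25²+1000²) = √1000625 ≈ 1000.3, ∠ = arctan(1000/25) ≈ 88.57°
zero (s+1000): 1000 + j1000 → |·| = √(1000²+1000²) = √2000000 ≈ 1414.2, ∠ = arctan(1000/1000) ≈ 45.00°
pole (s+15): 15 + j1000 → |·| = √(15²+1000²) = √1000225 ≈ 1000.1, ∠ = arctan(1000/15) ≈ 89.14°
pole (s+232): 232 + j1000 → |·| = √(232²+1000²) = √1053824 ≈ 1026.6, ∠ = arctan(1000/232) ≈ 76.94°
|H| = 20 · 1.4146e+06 / 1.0267e+06 ≈ 27.556
Gain = 20 log₁₀(27.556) ≈ 28.80 dB
∠H = 133.57° − 166.08° = -32.51°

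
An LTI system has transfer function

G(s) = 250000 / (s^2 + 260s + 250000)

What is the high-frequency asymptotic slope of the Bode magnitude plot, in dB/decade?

Each pole contributes −20 dB/decade at high frequency; each zero contributes +20 dB/decade.
Net: 0 zero(s) − 2 pole(s) → -40 dB/decade.

-40 dB/decade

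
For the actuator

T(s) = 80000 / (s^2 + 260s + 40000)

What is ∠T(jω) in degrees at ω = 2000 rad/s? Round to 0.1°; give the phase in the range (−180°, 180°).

-172.5°

At s = jω = j2000:
quadratic: (j2000)² + 260·j2000 + 40000 = -3960000 + j520000 → |·| ≈ 3.994e+06, ∠ ≈ 172.52°
∠T = 0.00° − 172.52° = -172.52°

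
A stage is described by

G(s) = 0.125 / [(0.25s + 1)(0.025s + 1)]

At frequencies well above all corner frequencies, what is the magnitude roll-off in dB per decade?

Each pole contributes −20 dB/decade at high frequency; each zero contributes +20 dB/decade.
Net: 0 zero(s) − 2 pole(s) → -40 dB/decade.

-40 dB/decade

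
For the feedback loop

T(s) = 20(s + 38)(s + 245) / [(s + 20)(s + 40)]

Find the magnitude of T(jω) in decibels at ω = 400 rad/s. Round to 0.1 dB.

27.4 dB

At s = jω = j400:
zero (s+38): 38 + j400 → |·| = √(38²+400²) = √161444 ≈ 401.8, ∠ = arctan(400/38) ≈ 84.57°
zero (s+245): 245 + j400 → |·| = √(245²+400²) = √220025 ≈ 469.07, ∠ = arctan(400/245) ≈ 58.51°
pole (s+20): 20 + j400 → |·| = √(20²+400²) = √160400 ≈ 400.5, ∠ = arctan(400/20) ≈ 87.14°
pole (s+40): 40 + j400 → |·| = √(40²+400²) = √161600 ≈ 402, ∠ = arctan(400/40) ≈ 84.29°
|T| = 20 · 1.8847e+05 / 1.61e+05 ≈ 23.412
Gain = 20 log₁₀(23.412) ≈ 27.39 dB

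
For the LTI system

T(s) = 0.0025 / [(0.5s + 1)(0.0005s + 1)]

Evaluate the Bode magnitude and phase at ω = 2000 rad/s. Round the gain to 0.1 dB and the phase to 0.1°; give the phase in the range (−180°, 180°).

At ω = 2000 rad/s:
pole (1 + j2000·0.5) = 1 + j1000 → |·| ≈ 1000, ∠ ≈ 89.94°
pole (1 + j2000·0.0005) = 1 + j1 → |·| ≈ 1.4142, ∠ ≈ 45.00°
|T| = 0.0025 · 1 / (1000 · 1.4142) ≈ 1.7678e-06
Gain = 20 log₁₀(1.7678e-06) ≈ -115.05 dB
∠T = (0°) − (89.94° + 45.00°) = -134.94°

-115.1 dB, -134.9°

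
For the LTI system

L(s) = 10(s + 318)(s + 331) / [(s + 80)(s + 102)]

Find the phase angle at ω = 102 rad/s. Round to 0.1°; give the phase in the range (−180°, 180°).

At s = jω = j102:
zero (s+318): 318 + j102 → |·| = √(318²+102²) = √111528 ≈ 333.96, ∠ = arctan(102/318) ≈ 17.78°
zero (s+331): 331 + j102 → |·| = √(331²+102²) = √119965 ≈ 346.36, ∠ = arctan(102/331) ≈ 17.13°
pole (s+80): 80 + j102 → |·| = √(80²+102²) = √16804 ≈ 129.63, ∠ = arctan(102/80) ≈ 51.89°
pole (s+102): 102 + j102 → |·| = √(102²+102²) = √20808 ≈ 144.25, ∠ = arctan(102/102) ≈ 45.00°
∠L = 34.91° − 96.89° = -61.98°

-62.0°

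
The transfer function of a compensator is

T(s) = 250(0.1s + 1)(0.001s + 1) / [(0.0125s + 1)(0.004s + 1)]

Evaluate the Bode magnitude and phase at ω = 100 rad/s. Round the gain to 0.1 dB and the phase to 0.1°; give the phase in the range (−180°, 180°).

At ω = 100 rad/s:
zero (1 + j100·0.1) = 1 + j10 → |·| ≈ 10.05, ∠ ≈ 84.29°
zero (1 + j100·0.001) = 1 + j0.1 → |·| ≈ 1.005, ∠ ≈ 5.71°
pole (1 + j100·0.0125) = 1 + j1.25 → |·| ≈ 1.6008, ∠ ≈ 51.34°
pole (1 + j100·0.004) = 1 + j0.4 → |·| ≈ 1.077, ∠ ≈ 21.80°
|T| = 250 · 10.05 · 1.005 / (1.6008 · 1.077) ≈ 1464.6
Gain = 20 log₁₀(1464.6) ≈ 63.31 dB
∠T = (84.29° + 5.71°) − (51.34° + 21.80°) = 16.86°

63.3 dB, 16.9°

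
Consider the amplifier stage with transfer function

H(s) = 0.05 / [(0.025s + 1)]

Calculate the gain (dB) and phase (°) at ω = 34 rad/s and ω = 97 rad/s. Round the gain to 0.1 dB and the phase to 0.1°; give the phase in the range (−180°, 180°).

ω = 34: -28.4 dB, -40.4°; ω = 97: -34.4 dB, -67.6°

At ω = 34 rad/s:
pole (1 + j34·0.025) = 1 + j0.85 → |·| ≈ 1.3124, ∠ ≈ 40.36°
|H| = 0.05 · 1 / (1.3124) ≈ 0.038098
Gain = 20 log₁₀(0.038098) ≈ -28.38 dB
∠H = (0°) − (40.36°) = -40.36°

At ω = 97 rad/s:
pole (1 + j97·0.025) = 1 + j2.425 → |·| ≈ 2.6231, ∠ ≈ 67.59°
|H| = 0.05 · 1 / (2.6231) ≈ 0.019061
Gain = 20 log₁₀(0.019061) ≈ -34.40 dB
∠H = (0°) − (67.59°) = -67.59°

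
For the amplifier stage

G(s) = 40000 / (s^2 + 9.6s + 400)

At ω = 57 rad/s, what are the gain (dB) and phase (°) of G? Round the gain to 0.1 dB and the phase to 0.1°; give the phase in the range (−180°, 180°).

At s = jω = j57:
quadratic: (j57)² + 9.6·j57 + 400 = -2849 + j547.2 → |·| ≈ 2901.1, ∠ ≈ 169.13°
|G| = 40000 / 2901.1 ≈ 13.788
Gain = 20 log₁₀(13.788) ≈ 22.79 dB
∠G = 0.00° − 169.13° = -169.13°

22.8 dB, -169.1°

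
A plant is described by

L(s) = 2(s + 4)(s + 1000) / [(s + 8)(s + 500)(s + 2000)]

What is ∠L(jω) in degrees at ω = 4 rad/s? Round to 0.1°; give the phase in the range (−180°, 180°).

At s = jω = j4:
zero (s+4): 4 + j4 → |·| = √(4²+4²) = √32 ≈ 5.6569, ∠ = arctan(4/4) ≈ 45.00°
zero (s+1000): 1000 + j4 → |·| = √(1000²+4²) = √1000016 ≈ 1000, ∠ = arctan(4/1000) ≈ 0.23°
pole (s+8): 8 + j4 → |·| = √(8²+4²) = √80 ≈ 8.9443, ∠ = arctan(4/8) ≈ 26.57°
pole (s+500): 500 + j4 → |·| = √(500²+4²) = √250016 ≈ 500.02, ∠ = arctan(4/500) ≈ 0.46°
pole (s+2000): 2000 + j4 → |·| = √(2000²+4²) = √4000016 ≈ 2000, ∠ = arctan(4/2000) ≈ 0.11°
∠L = 45.23° − 27.14° = 18.09°

18.1°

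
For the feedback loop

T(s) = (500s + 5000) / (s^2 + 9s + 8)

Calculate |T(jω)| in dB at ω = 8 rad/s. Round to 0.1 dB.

36.9 dB

Substitute s = j8:
Numerator: 500(j8) + 5000 = 5000 + j4000
Denominator: (j8)^2 + 9(j8) + 8 = -56 + j72
|N| = √(5000² + 4000²) ≈ 6403.1, ∠N ≈ 38.66°
|D| = √(56² + 72²) ≈ 91.214, ∠D ≈ 127.87°
|T| = 6403.1 / 91.214 ≈ 70.199
Gain = 20 log₁₀(70.199) ≈ 36.93 dB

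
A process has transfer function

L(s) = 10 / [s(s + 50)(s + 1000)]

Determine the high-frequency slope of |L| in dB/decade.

-60 dB/decade

Each pole contributes −20 dB/decade at high frequency; each zero contributes +20 dB/decade.
Net: 0 zero(s) − 3 pole(s) → -60 dB/decade.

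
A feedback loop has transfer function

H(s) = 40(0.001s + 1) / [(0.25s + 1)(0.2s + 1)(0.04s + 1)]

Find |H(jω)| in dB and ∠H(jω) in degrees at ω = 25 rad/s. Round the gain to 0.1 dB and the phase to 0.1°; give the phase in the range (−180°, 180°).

-1.1 dB, 156.8°

At ω = 25 rad/s:
zero (1 + j25·0.001) = 1 + j0.025 → |·| ≈ 1.0003, ∠ ≈ 1.43°
pole (1 + j25·0.25) = 1 + j6.25 → |·| ≈ 6.3295, ∠ ≈ 80.91°
pole (1 + j25·0.2) = 1 + j5 → |·| ≈ 5.099, ∠ ≈ 78.69°
pole (1 + j25·0.04) = 1 + j1 → |·| ≈ 1.4142, ∠ ≈ 45.00°
|H| = 40 · 1.0003 / (6.3295 · 5.099 · 1.4142) ≈ 0.87665
Gain = 20 log₁₀(0.87665) ≈ -1.14 dB
∠H = (1.43°) − (80.91° + 78.69° + 45.00°) = -203.17° ≡ 156.83° (principal value)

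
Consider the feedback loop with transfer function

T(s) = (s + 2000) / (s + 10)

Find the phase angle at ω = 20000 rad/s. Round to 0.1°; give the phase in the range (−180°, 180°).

Substitute s = j20000:
Numerator: (j20000) + 2000 = 2000 + j20000
Denominator: (j20000) + 10 = 10 + j20000
|N| = √(2000² + 20000²) ≈ 20100, ∠N ≈ 84.29°
|D| = √(10² + 20000²) ≈ 20000, ∠D ≈ 89.97°
∠T = 84.29° − 89.97° = -5.68°

-5.7°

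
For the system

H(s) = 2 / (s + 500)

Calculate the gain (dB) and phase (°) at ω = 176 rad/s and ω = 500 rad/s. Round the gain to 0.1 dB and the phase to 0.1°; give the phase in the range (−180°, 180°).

Substitute s = j176:
Numerator: 2 = 2 + j0
Denominator: (j176) + 500 = 500 + j176
|N| = √(2² + 0²) ≈ 2, ∠N ≈ 0.00°
|D| = √(500² + 176²) ≈ 530.07, ∠D ≈ 19.39°
|H| = 2 / 530.07 ≈ 0.0037731
Gain = 20 log₁₀(0.0037731) ≈ -48.47 dB
∠H = 0.00° − 19.39° = -19.39°

Substitute s = j500:
Numerator: 2 = 2 + j0
Denominator: (j500) + 500 = 500 + j500
|N| = √(2² + 0²) ≈ 2, ∠N ≈ 0.00°
|D| = √(500² + 500²) ≈ 707.11, ∠D ≈ 45.00°
|H| = 2 / 707.11 ≈ 0.0028284
Gain = 20 log₁₀(0.0028284) ≈ -50.97 dB
∠H = 0.00° − 45.00° = -45.00°

ω = 176: -48.5 dB, -19.4°; ω = 500: -51.0 dB, -45.0°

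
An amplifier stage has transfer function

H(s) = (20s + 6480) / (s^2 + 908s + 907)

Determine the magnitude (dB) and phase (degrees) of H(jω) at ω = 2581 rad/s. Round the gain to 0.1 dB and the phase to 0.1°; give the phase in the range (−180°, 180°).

-42.7 dB, -77.8°

Substitute s = j2581:
Numerator: 20(j2581) + 6480 = 6480 + j51620
Denominator: (j2581)^2 + 908(j2581) + 907 = -6660654 + j2343548
|N| = √(6480² + 51620²) ≈ 52025, ∠N ≈ 82.84°
|D| = √(6660654² + 2343548²) ≈ 7.0609e+06, ∠D ≈ 160.62°
|H| = 52025 / 7.0609e+06 ≈ 0.007368
Gain = 20 log₁₀(0.007368) ≈ -42.65 dB
∠H = 82.84° − 160.62° = -77.78°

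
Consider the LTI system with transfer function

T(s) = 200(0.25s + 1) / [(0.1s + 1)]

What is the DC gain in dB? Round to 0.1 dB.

T(0) = 200 · 1 / 1 = 200
20 log₁₀(200) ≈ 46.02 dB

46.0 dB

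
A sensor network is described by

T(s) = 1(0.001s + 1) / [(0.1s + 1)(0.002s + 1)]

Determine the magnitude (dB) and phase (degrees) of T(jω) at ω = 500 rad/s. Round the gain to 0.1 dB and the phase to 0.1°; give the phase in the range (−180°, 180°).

At ω = 500 rad/s:
zero (1 + j500·0.001) = 1 + j0.5 → |·| ≈ 1.118, ∠ ≈ 26.57°
pole (1 + j500·0.1) = 1 + j50 → |·| ≈ 50.01, ∠ ≈ 88.85°
pole (1 + j500·0.002) = 1 + j1 → |·| ≈ 1.4142, ∠ ≈ 45.00°
|T| = 1 · 1.118 / (50.01 · 1.4142) ≈ 0.015808
Gain = 20 log₁₀(0.015808) ≈ -36.02 dB
∠T = (26.57°) − (88.85° + 45.00°) = -107.28°

-36.0 dB, -107.3°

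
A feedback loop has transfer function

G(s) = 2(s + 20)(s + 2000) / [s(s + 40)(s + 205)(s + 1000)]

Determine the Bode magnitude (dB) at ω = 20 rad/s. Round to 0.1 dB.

-64.2 dB

At s = jω = j20:
zero (s+20): 20 + j20 → |·| = √(20²+20²) = √800 ≈ 28.284, ∠ = arctan(20/20) ≈ 45.00°
zero (s+2000): 2000 + j20 → |·| = √(2000²+20²) = √4000400 ≈ 2000.1, ∠ = arctan(20/2000) ≈ 0.57°
pole (s+40): 40 + j20 → |·| = √(40²+20²) = √2000 ≈ 44.721, ∠ = arctan(20/40) ≈ 26.57°
pole (s+205): 205 + j20 → |·| = √(205²+20²) = √42425 ≈ 205.97, ∠ = arctan(20/205) ≈ 5.57°
pole (s+1000): 1000 + j20 → |·| = √(1000²+20²) = √1000400 ≈ 1000.2, ∠ = arctan(20/1000) ≈ 1.15°
pole at origin: |s| = 20, ∠ = 90.00° (in denominator)
|G| = 2 · 56571 / 1.8426e+08 ≈ 0.00061403
Gain = 20 log₁₀(0.00061403) ≈ -64.24 dB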